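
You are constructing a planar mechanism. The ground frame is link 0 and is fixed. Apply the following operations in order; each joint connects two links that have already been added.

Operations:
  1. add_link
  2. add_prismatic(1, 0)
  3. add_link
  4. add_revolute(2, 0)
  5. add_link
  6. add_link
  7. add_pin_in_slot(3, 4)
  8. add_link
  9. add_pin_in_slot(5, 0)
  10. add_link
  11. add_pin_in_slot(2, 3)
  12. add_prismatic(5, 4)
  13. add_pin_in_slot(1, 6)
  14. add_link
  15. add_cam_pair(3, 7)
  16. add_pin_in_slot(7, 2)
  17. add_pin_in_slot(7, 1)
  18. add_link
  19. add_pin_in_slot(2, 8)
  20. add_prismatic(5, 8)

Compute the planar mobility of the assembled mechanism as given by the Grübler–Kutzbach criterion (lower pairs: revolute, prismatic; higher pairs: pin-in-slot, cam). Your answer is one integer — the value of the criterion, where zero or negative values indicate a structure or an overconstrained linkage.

link 0 = ground. State L|J1|J2 = 1|0|0
+link1  2|0|0
P(1,0) f=1→J1  2|1|0
+link2  3|1|0
R(2,0) f=1→J1  3|2|0
+link3  4|2|0
+link4  5|2|0
PS(3,4) f=2→J2  5|2|1
+link5  6|2|1
PS(5,0) f=2→J2  6|2|2
+link6  7|2|2
PS(2,3) f=2→J2  7|2|3
P(5,4) f=1→J1  7|3|3
PS(1,6) f=2→J2  7|3|4
+link7  8|3|4
C(3,7) f=2→J2  8|3|5
PS(7,2) f=2→J2  8|3|6
PS(7,1) f=2→J2  8|3|7
+link8  9|3|7
PS(2,8) f=2→J2  9|3|8
P(5,8) f=1→J1  9|4|8
M = 3(9−1)−2·4−8 = 24−8−8 = 8

M = 8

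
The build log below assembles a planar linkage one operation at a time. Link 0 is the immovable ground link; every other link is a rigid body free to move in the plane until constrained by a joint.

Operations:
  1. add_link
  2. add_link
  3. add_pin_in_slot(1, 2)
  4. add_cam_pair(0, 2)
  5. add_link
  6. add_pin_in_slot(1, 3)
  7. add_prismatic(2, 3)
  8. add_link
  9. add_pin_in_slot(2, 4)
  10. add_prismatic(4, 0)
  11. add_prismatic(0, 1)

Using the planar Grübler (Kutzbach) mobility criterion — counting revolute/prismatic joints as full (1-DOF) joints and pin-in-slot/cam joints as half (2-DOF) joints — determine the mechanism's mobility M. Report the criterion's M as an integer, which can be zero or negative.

M = 2

L=1 J1=0 J2=0
add link → L=2 J1=0 J2=0
add link → L=3 J1=0 J2=0
PS@1,2 dof=2 J2 → L=3 J1=0 J2=1
C@0,2 dof=2 J2 → L=3 J1=0 J2=2
add link → L=4 J1=0 J2=2
PS@1,3 dof=2 J2 → L=4 J1=0 J2=3
P@2,3 dof=1 J1 → L=4 J1=1 J2=3
add link → L=5 J1=1 J2=3
PS@2,4 dof=2 J2 → L=5 J1=1 J2=4
P@4,0 dof=1 J1 → L=5 J1=2 J2=4
P@0,1 dof=1 J1 → L=5 J1=3 J2=4
M=3(L−1)−2J1−J2=3·4−2·3−4=2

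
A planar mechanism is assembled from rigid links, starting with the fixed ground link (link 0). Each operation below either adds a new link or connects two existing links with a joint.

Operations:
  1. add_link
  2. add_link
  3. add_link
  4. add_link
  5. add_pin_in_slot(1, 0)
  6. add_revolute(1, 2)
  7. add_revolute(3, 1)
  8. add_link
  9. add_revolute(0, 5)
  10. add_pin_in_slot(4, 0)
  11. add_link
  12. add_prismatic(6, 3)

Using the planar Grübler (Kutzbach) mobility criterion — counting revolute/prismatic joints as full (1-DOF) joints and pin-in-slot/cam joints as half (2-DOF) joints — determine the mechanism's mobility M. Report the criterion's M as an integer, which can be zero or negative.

link 0 = ground. State L|J1|J2 = 1|0|0
+link1  2|0|0
+link2  3|0|0
+link3  4|0|0
+link4  5|0|0
PS(1,0) f=2→J2  5|0|1
R(1,2) f=1→J1  5|1|1
R(3,1) f=1→J1  5|2|1
+link5  6|2|1
R(0,5) f=1→J1  6|3|1
PS(4,0) f=2→J2  6|3|2
+link6  7|3|2
P(6,3) f=1→J1  7|4|2
M = 3(7−1)−2·4−2 = 18−8−2 = 8

M = 8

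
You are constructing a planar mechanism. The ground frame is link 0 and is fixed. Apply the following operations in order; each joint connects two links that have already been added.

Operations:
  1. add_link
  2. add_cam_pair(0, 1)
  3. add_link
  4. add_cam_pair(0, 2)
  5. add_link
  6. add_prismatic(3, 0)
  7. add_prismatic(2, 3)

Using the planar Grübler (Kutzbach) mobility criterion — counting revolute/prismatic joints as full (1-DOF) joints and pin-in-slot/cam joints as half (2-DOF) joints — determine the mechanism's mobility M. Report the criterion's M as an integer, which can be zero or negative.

[1;0;0] (link 0 is ground)
L+ [2;0;0]
C(0,1)∈J2 [2;0;1]
L+ [3;0;1]
C(0,2)∈J2 [3;0;2]
L+ [4;0;2]
P(3,0)∈J1 [4;1;2]
P(2,3)∈J1 [4;2;2]
mobility = 9 − 4 − 2 = 3

M = 3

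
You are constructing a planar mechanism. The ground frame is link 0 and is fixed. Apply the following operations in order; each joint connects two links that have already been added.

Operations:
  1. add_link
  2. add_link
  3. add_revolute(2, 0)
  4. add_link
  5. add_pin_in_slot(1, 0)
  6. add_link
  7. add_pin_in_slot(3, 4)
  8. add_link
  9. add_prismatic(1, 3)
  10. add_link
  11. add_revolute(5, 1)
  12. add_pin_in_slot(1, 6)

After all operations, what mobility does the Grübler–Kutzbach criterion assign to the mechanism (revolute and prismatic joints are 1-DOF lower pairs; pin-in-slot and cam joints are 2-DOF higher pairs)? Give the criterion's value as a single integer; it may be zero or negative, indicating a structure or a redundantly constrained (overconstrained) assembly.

M = 9

(L,J1,J2)=(1,0,0); link0 fixed
link1: (2,0,0)
link2: (3,0,0)
R 2-0 [J1]: (3,1,0)
link3: (4,1,0)
PS 1-0 [J2]: (4,1,1)
link4: (5,1,1)
PS 3-4 [J2]: (5,1,2)
link5: (6,1,2)
P 1-3 [J1]: (6,2,2)
link6: (7,2,2)
R 5-1 [J1]: (7,3,2)
PS 1-6 [J2]: (7,3,3)
Grübler: 3·6 − 2·3 − 3 = 9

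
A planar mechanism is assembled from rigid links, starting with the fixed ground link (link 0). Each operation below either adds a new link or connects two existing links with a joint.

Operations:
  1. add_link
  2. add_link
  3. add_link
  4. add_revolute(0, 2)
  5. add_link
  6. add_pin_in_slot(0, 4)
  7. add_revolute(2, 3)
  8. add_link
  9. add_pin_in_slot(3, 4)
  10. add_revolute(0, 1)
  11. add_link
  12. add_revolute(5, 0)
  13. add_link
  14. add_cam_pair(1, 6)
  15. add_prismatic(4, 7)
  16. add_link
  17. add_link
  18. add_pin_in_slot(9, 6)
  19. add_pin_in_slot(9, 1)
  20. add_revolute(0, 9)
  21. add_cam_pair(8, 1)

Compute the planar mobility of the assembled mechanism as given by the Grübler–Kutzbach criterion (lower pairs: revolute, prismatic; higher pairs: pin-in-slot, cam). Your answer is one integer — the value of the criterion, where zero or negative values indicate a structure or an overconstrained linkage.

M = 9

link 0 = ground. State L|J1|J2 = 1|0|0
+link1  2|0|0
+link2  3|0|0
+link3  4|0|0
R(0,2) f=1→J1  4|1|0
+link4  5|1|0
PS(0,4) f=2→J2  5|1|1
R(2,3) f=1→J1  5|2|1
+link5  6|2|1
PS(3,4) f=2→J2  6|2|2
R(0,1) f=1→J1  6|3|2
+link6  7|3|2
R(5,0) f=1→J1  7|4|2
+link7  8|4|2
C(1,6) f=2→J2  8|4|3
P(4,7) f=1→J1  8|5|3
+link8  9|5|3
+link9  10|5|3
PS(9,6) f=2→J2  10|5|4
PS(9,1) f=2→J2  10|5|5
R(0,9) f=1→J1  10|6|5
C(8,1) f=2→J2  10|6|6
M = 3(10−1)−2·6−6 = 27−12−6 = 9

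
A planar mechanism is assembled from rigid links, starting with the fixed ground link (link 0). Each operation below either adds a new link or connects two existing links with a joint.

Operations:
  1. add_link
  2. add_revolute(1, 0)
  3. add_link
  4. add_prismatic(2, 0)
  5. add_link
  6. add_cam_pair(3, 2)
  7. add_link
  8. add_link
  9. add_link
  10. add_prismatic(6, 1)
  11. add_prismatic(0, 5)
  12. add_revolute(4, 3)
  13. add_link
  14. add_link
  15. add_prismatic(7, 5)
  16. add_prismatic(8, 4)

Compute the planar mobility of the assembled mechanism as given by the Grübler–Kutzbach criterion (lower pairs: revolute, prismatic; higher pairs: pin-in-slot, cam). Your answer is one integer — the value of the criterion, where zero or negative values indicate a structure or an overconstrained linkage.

link 0 = ground. State L|J1|J2 = 1|0|0
+link1  2|0|0
R(1,0) f=1→J1  2|1|0
+link2  3|1|0
P(2,0) f=1→J1  3|2|0
+link3  4|2|0
C(3,2) f=2→J2  4|2|1
+link4  5|2|1
+link5  6|2|1
+link6  7|2|1
P(6,1) f=1→J1  7|3|1
P(0,5) f=1→J1  7|4|1
R(4,3) f=1→J1  7|5|1
+link7  8|5|1
+link8  9|5|1
P(7,5) f=1→J1  9|6|1
P(8,4) f=1→J1  9|7|1
M = 3(9−1)−2·7−1 = 24−14−1 = 9

M = 9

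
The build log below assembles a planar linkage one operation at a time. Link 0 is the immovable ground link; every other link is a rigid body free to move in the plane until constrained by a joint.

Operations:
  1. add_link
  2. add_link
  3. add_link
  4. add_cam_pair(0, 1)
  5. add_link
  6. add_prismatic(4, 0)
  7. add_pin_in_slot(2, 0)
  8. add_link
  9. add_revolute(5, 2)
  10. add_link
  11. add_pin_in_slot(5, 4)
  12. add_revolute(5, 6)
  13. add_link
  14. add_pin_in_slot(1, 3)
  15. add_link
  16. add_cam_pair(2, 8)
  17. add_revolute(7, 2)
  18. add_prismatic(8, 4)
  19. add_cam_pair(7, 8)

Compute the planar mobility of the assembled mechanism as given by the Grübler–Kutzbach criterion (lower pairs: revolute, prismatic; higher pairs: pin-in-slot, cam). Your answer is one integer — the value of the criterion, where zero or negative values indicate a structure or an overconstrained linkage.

[1;0;0] (link 0 is ground)
L+ [2;0;0]
L+ [3;0;0]
L+ [4;0;0]
C(0,1)∈J2 [4;0;1]
L+ [5;0;1]
P(4,0)∈J1 [5;1;1]
PS(2,0)∈J2 [5;1;2]
L+ [6;1;2]
R(5,2)∈J1 [6;2;2]
L+ [7;2;2]
PS(5,4)∈J2 [7;2;3]
R(5,6)∈J1 [7;3;3]
L+ [8;3;3]
PS(1,3)∈J2 [8;3;4]
L+ [9;3;4]
C(2,8)∈J2 [9;3;5]
R(7,2)∈J1 [9;4;5]
P(8,4)∈J1 [9;5;5]
C(7,8)∈J2 [9;5;6]
mobility = 24 − 10 − 6 = 8

M = 8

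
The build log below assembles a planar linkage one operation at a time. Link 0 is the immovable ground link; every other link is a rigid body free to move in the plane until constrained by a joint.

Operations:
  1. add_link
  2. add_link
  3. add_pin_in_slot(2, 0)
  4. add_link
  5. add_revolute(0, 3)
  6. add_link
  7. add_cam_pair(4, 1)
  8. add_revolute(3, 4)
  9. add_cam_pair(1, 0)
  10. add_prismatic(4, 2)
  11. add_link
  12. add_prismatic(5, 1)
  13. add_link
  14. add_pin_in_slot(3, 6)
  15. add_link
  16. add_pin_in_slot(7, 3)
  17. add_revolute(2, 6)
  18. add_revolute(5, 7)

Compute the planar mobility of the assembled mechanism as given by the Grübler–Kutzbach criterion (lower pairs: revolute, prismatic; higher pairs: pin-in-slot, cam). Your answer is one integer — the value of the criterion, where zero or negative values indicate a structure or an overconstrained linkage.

M = 4

[1;0;0] (link 0 is ground)
L+ [2;0;0]
L+ [3;0;0]
PS(2,0)∈J2 [3;0;1]
L+ [4;0;1]
R(0,3)∈J1 [4;1;1]
L+ [5;1;1]
C(4,1)∈J2 [5;1;2]
R(3,4)∈J1 [5;2;2]
C(1,0)∈J2 [5;2;3]
P(4,2)∈J1 [5;3;3]
L+ [6;3;3]
P(5,1)∈J1 [6;4;3]
L+ [7;4;3]
PS(3,6)∈J2 [7;4;4]
L+ [8;4;4]
PS(7,3)∈J2 [8;4;5]
R(2,6)∈J1 [8;5;5]
R(5,7)∈J1 [8;6;5]
mobility = 21 − 12 − 5 = 4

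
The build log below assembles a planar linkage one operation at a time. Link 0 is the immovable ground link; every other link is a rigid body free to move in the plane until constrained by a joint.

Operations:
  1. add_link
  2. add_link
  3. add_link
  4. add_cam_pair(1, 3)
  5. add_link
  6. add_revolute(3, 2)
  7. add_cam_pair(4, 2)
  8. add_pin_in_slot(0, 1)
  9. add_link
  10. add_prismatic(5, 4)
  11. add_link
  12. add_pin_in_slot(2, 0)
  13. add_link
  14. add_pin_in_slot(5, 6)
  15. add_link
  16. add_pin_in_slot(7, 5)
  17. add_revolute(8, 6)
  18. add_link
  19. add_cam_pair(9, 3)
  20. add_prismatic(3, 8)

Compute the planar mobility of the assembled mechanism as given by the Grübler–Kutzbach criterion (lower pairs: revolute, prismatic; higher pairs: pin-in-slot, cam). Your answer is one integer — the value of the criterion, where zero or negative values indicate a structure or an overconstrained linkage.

[1;0;0] (link 0 is ground)
L+ [2;0;0]
L+ [3;0;0]
L+ [4;0;0]
C(1,3)∈J2 [4;0;1]
L+ [5;0;1]
R(3,2)∈J1 [5;1;1]
C(4,2)∈J2 [5;1;2]
PS(0,1)∈J2 [5;1;3]
L+ [6;1;3]
P(5,4)∈J1 [6;2;3]
L+ [7;2;3]
PS(2,0)∈J2 [7;2;4]
L+ [8;2;4]
PS(5,6)∈J2 [8;2;5]
L+ [9;2;5]
PS(7,5)∈J2 [9;2;6]
R(8,6)∈J1 [9;3;6]
L+ [10;3;6]
C(9,3)∈J2 [10;3;7]
P(3,8)∈J1 [10;4;7]
mobility = 27 − 8 − 7 = 12

M = 12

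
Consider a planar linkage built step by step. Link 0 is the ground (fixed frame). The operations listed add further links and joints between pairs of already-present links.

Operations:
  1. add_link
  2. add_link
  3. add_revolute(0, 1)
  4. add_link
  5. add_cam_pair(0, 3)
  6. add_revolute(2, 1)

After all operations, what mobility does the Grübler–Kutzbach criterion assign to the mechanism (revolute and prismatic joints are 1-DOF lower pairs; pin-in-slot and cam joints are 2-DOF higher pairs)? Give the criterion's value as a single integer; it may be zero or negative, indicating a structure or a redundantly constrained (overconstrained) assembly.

M = 4

[1;0;0] (link 0 is ground)
L+ [2;0;0]
L+ [3;0;0]
R(0,1)∈J1 [3;1;0]
L+ [4;1;0]
C(0,3)∈J2 [4;1;1]
R(2,1)∈J1 [4;2;1]
mobility = 9 − 4 − 1 = 4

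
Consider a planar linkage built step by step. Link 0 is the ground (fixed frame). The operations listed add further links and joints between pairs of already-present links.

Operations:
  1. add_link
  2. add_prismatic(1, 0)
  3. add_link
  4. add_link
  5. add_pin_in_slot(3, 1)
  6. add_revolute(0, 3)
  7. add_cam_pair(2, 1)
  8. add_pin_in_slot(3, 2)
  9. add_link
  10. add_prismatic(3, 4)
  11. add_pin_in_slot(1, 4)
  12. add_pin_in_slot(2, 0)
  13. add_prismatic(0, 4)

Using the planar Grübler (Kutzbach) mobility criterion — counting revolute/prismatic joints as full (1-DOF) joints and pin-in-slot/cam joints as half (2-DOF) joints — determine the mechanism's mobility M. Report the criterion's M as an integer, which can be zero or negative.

M = -1

link 0 = ground. State L|J1|J2 = 1|0|0
+link1  2|0|0
P(1,0) f=1→J1  2|1|0
+link2  3|1|0
+link3  4|1|0
PS(3,1) f=2→J2  4|1|1
R(0,3) f=1→J1  4|2|1
C(2,1) f=2→J2  4|2|2
PS(3,2) f=2→J2  4|2|3
+link4  5|2|3
P(3,4) f=1→J1  5|3|3
PS(1,4) f=2→J2  5|3|4
PS(2,0) f=2→J2  5|3|5
P(0,4) f=1→J1  5|4|5
M = 3(5−1)−2·4−5 = 12−8−5 = -1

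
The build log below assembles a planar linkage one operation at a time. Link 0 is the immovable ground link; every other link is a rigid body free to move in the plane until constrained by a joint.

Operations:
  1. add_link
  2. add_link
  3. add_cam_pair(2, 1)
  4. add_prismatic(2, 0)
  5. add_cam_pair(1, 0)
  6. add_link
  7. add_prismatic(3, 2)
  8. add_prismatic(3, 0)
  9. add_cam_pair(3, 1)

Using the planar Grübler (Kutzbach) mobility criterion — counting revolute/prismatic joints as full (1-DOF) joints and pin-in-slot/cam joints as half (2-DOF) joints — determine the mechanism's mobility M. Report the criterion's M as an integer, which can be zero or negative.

(L,J1,J2)=(1,0,0); link0 fixed
link1: (2,0,0)
link2: (3,0,0)
C 2-1 [J2]: (3,0,1)
P 2-0 [J1]: (3,1,1)
C 1-0 [J2]: (3,1,2)
link3: (4,1,2)
P 3-2 [J1]: (4,2,2)
P 3-0 [J1]: (4,3,2)
C 3-1 [J2]: (4,3,3)
Grübler: 3·3 − 2·3 − 3 = 0

M = 0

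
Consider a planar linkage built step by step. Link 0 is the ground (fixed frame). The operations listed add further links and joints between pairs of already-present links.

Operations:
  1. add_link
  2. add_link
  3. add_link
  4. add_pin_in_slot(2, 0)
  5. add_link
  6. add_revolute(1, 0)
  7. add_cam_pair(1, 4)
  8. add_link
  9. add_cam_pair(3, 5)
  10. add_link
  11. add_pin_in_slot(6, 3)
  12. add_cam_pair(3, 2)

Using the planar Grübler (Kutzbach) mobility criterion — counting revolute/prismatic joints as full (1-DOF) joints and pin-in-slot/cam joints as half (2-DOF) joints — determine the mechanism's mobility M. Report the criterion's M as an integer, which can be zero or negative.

[1;0;0] (link 0 is ground)
L+ [2;0;0]
L+ [3;0;0]
L+ [4;0;0]
PS(2,0)∈J2 [4;0;1]
L+ [5;0;1]
R(1,0)∈J1 [5;1;1]
C(1,4)∈J2 [5;1;2]
L+ [6;1;2]
C(3,5)∈J2 [6;1;3]
L+ [7;1;3]
PS(6,3)∈J2 [7;1;4]
C(3,2)∈J2 [7;1;5]
mobility = 18 − 2 − 5 = 11

M = 11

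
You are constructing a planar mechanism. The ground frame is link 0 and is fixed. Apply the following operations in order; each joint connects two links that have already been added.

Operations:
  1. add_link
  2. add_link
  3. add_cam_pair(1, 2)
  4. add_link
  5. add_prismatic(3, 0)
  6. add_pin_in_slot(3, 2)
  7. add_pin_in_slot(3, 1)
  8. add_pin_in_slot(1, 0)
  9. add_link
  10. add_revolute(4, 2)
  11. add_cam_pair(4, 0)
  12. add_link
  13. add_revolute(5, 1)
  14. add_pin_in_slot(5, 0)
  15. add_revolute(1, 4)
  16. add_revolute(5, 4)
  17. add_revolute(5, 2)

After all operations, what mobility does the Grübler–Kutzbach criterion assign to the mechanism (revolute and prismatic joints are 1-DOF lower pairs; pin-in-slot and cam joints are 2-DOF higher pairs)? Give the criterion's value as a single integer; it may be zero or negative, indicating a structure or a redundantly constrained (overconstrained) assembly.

(L,J1,J2)=(1,0,0); link0 fixed
link1: (2,0,0)
link2: (3,0,0)
C 1-2 [J2]: (3,0,1)
link3: (4,0,1)
P 3-0 [J1]: (4,1,1)
PS 3-2 [J2]: (4,1,2)
PS 3-1 [J2]: (4,1,3)
PS 1-0 [J2]: (4,1,4)
link4: (5,1,4)
R 4-2 [J1]: (5,2,4)
C 4-0 [J2]: (5,2,5)
link5: (6,2,5)
R 5-1 [J1]: (6,3,5)
PS 5-0 [J2]: (6,3,6)
R 1-4 [J1]: (6,4,6)
R 5-4 [J1]: (6,5,6)
R 5-2 [J1]: (6,6,6)
Grübler: 3·5 − 2·6 − 6 = -3

M = -3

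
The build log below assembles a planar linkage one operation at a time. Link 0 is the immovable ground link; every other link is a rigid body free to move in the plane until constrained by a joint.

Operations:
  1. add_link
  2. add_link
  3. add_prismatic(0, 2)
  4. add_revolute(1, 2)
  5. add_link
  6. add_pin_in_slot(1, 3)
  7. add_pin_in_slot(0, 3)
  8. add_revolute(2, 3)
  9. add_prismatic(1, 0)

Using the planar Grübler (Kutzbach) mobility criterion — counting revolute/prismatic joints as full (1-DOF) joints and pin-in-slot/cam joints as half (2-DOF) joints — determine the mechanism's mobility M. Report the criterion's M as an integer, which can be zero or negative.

link 0 = ground. State L|J1|J2 = 1|0|0
+link1  2|0|0
+link2  3|0|0
P(0,2) f=1→J1  3|1|0
R(1,2) f=1→J1  3|2|0
+link3  4|2|0
PS(1,3) f=2→J2  4|2|1
PS(0,3) f=2→J2  4|2|2
R(2,3) f=1→J1  4|3|2
P(1,0) f=1→J1  4|4|2
M = 3(4−1)−2·4−2 = 9−8−2 = -1

M = -1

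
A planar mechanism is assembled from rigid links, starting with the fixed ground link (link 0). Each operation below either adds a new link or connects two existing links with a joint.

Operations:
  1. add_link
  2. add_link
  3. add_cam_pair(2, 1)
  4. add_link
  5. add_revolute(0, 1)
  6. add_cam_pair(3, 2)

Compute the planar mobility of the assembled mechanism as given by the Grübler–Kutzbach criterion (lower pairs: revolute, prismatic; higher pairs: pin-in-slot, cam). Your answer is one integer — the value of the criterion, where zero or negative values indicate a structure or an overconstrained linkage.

M = 5

link 0 = ground. State L|J1|J2 = 1|0|0
+link1  2|0|0
+link2  3|0|0
C(2,1) f=2→J2  3|0|1
+link3  4|0|1
R(0,1) f=1→J1  4|1|1
C(3,2) f=2→J2  4|1|2
M = 3(4−1)−2·1−2 = 9−2−2 = 5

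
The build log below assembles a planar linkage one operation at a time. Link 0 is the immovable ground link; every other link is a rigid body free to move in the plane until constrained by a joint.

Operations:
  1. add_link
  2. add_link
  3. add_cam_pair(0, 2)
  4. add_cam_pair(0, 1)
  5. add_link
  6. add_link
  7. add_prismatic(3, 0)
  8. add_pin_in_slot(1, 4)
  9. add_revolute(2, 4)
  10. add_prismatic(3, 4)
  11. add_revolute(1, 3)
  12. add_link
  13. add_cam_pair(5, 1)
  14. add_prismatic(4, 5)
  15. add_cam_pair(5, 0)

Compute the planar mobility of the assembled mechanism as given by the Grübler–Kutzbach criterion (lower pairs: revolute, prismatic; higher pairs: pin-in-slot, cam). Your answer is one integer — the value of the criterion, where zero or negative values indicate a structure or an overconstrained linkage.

ground; <1,0,0>
#1 <2,0,0>
#2 <3,0,0>
C:0↔2 J2 <3,0,1>
C:0↔1 J2 <3,0,2>
#3 <4,0,2>
#4 <5,0,2>
P:3↔0 J1 <5,1,2>
PS:1↔4 J2 <5,1,3>
R:2↔4 J1 <5,2,3>
P:3↔4 J1 <5,3,3>
R:1↔3 J1 <5,4,3>
#5 <6,4,3>
C:5↔1 J2 <6,4,4>
P:4↔5 J1 <6,5,4>
C:5↔0 J2 <6,5,5>
3×5 − 2×5 − 1×5 = 0

M = 0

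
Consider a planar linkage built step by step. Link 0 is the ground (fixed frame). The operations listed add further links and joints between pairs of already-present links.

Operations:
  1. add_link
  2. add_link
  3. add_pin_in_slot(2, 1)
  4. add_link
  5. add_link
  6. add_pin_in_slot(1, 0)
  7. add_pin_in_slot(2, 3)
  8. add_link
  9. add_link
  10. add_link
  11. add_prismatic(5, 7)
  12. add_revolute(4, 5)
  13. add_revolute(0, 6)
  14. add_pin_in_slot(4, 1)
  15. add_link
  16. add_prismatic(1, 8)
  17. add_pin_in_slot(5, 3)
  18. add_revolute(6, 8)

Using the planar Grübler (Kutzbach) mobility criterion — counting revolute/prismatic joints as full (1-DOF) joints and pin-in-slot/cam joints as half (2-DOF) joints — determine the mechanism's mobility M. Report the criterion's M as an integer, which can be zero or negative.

M = 9

link 0 = ground. State L|J1|J2 = 1|0|0
+link1  2|0|0
+link2  3|0|0
PS(2,1) f=2→J2  3|0|1
+link3  4|0|1
+link4  5|0|1
PS(1,0) f=2→J2  5|0|2
PS(2,3) f=2→J2  5|0|3
+link5  6|0|3
+link6  7|0|3
+link7  8|0|3
P(5,7) f=1→J1  8|1|3
R(4,5) f=1→J1  8|2|3
R(0,6) f=1→J1  8|3|3
PS(4,1) f=2→J2  8|3|4
+link8  9|3|4
P(1,8) f=1→J1  9|4|4
PS(5,3) f=2→J2  9|4|5
R(6,8) f=1→J1  9|5|5
M = 3(9−1)−2·5−5 = 24−10−5 = 9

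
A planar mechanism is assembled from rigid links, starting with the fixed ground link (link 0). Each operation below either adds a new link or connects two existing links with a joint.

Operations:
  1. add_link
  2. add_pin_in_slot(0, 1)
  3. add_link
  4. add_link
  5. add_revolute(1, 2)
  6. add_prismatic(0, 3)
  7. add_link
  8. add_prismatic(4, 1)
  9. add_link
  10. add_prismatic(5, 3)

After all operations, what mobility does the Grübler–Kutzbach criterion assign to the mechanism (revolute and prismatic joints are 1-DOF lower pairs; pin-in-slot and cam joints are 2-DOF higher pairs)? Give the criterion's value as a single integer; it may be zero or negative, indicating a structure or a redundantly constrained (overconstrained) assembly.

M = 6

(L,J1,J2)=(1,0,0); link0 fixed
link1: (2,0,0)
PS 0-1 [J2]: (2,0,1)
link2: (3,0,1)
link3: (4,0,1)
R 1-2 [J1]: (4,1,1)
P 0-3 [J1]: (4,2,1)
link4: (5,2,1)
P 4-1 [J1]: (5,3,1)
link5: (6,3,1)
P 5-3 [J1]: (6,4,1)
Grübler: 3·5 − 2·4 − 1 = 6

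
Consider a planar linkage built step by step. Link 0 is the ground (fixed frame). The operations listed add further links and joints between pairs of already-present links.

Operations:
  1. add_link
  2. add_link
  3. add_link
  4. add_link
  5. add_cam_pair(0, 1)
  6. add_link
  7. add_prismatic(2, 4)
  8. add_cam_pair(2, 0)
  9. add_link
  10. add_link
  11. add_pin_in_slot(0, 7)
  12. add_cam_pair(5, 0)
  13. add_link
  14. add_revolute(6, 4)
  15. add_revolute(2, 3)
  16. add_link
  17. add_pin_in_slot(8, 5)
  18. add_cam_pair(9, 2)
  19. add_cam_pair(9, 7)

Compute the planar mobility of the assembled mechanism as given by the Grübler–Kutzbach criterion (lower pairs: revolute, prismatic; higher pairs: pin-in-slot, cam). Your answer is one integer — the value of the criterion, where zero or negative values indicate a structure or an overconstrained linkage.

(L,J1,J2)=(1,0,0); link0 fixed
link1: (2,0,0)
link2: (3,0,0)
link3: (4,0,0)
link4: (5,0,0)
C 0-1 [J2]: (5,0,1)
link5: (6,0,1)
P 2-4 [J1]: (6,1,1)
C 2-0 [J2]: (6,1,2)
link6: (7,1,2)
link7: (8,1,2)
PS 0-7 [J2]: (8,1,3)
C 5-0 [J2]: (8,1,4)
link8: (9,1,4)
R 6-4 [J1]: (9,2,4)
R 2-3 [J1]: (9,3,4)
link9: (10,3,4)
PS 8-5 [J2]: (10,3,5)
C 9-2 [J2]: (10,3,6)
C 9-7 [J2]: (10,3,7)
Grübler: 3·9 − 2·3 − 7 = 14

M = 14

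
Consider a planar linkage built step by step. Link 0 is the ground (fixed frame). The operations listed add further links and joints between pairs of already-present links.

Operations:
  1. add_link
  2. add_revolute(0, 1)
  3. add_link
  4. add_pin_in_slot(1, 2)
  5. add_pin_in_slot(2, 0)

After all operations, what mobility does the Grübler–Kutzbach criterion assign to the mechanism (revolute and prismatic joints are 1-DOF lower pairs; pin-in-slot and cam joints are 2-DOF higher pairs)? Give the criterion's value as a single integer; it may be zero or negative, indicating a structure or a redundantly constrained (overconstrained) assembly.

M = 2

L=1 J1=0 J2=0
add link → L=2 J1=0 J2=0
R@0,1 dof=1 J1 → L=2 J1=1 J2=0
add link → L=3 J1=1 J2=0
PS@1,2 dof=2 J2 → L=3 J1=1 J2=1
PS@2,0 dof=2 J2 → L=3 J1=1 J2=2
M=3(L−1)−2J1−J2=3·2−2·1−2=2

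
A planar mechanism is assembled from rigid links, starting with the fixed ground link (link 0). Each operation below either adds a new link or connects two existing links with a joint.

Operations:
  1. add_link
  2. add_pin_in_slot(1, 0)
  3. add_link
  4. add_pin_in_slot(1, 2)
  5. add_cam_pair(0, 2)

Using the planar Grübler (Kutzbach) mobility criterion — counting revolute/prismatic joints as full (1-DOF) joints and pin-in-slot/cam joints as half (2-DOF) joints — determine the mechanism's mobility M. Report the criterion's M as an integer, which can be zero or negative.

M = 3

link 0 = ground. State L|J1|J2 = 1|0|0
+link1  2|0|0
PS(1,0) f=2→J2  2|0|1
+link2  3|0|1
PS(1,2) f=2→J2  3|0|2
C(0,2) f=2→J2  3|0|3
M = 3(3−1)−2·0−3 = 6−0−3 = 3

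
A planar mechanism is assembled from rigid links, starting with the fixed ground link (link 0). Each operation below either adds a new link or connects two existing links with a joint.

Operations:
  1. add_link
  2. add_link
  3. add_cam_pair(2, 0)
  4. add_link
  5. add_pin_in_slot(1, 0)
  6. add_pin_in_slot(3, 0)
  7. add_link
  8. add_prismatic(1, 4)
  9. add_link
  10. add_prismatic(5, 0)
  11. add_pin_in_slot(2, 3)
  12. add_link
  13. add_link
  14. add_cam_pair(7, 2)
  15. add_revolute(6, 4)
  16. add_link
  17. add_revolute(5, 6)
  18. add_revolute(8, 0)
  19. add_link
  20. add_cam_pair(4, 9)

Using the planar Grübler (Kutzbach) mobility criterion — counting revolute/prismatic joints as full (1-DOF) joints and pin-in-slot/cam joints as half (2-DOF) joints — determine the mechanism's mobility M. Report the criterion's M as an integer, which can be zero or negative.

[1;0;0] (link 0 is ground)
L+ [2;0;0]
L+ [3;0;0]
C(2,0)∈J2 [3;0;1]
L+ [4;0;1]
PS(1,0)∈J2 [4;0;2]
PS(3,0)∈J2 [4;0;3]
L+ [5;0;3]
P(1,4)∈J1 [5;1;3]
L+ [6;1;3]
P(5,0)∈J1 [6;2;3]
PS(2,3)∈J2 [6;2;4]
L+ [7;2;4]
L+ [8;2;4]
C(7,2)∈J2 [8;2;5]
R(6,4)∈J1 [8;3;5]
L+ [9;3;5]
R(5,6)∈J1 [9;4;5]
R(8,0)∈J1 [9;5;5]
L+ [10;5;5]
C(4,9)∈J2 [10;5;6]
mobility = 27 − 10 − 6 = 11

M = 11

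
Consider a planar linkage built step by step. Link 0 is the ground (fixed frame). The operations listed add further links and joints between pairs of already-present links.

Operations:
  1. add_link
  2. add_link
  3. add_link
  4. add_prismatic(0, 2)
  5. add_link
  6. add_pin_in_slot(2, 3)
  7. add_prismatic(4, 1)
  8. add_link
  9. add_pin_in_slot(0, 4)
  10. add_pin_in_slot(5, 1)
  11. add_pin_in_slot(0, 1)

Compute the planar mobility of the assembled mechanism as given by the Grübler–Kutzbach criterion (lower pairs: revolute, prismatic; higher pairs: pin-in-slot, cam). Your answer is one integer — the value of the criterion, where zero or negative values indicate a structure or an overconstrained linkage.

M = 7

link 0 = ground. State L|J1|J2 = 1|0|0
+link1  2|0|0
+link2  3|0|0
+link3  4|0|0
P(0,2) f=1→J1  4|1|0
+link4  5|1|0
PS(2,3) f=2→J2  5|1|1
P(4,1) f=1→J1  5|2|1
+link5  6|2|1
PS(0,4) f=2→J2  6|2|2
PS(5,1) f=2→J2  6|2|3
PS(0,1) f=2→J2  6|2|4
M = 3(6−1)−2·2−4 = 15−4−4 = 7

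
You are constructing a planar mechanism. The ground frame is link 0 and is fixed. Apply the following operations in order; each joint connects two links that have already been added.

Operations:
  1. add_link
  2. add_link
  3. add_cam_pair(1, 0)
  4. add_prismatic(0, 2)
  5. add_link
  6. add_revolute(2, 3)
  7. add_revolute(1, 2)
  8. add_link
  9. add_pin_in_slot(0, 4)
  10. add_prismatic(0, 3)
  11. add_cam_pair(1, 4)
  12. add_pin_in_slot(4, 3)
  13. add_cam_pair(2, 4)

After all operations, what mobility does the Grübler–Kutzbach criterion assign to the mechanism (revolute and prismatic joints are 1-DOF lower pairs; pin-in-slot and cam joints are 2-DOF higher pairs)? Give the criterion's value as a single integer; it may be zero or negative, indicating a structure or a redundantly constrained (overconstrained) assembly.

M = -1

(L,J1,J2)=(1,0,0); link0 fixed
link1: (2,0,0)
link2: (3,0,0)
C 1-0 [J2]: (3,0,1)
P 0-2 [J1]: (3,1,1)
link3: (4,1,1)
R 2-3 [J1]: (4,2,1)
R 1-2 [J1]: (4,3,1)
link4: (5,3,1)
PS 0-4 [J2]: (5,3,2)
P 0-3 [J1]: (5,4,2)
C 1-4 [J2]: (5,4,3)
PS 4-3 [J2]: (5,4,4)
C 2-4 [J2]: (5,4,5)
Grübler: 3·4 − 2·4 − 5 = -1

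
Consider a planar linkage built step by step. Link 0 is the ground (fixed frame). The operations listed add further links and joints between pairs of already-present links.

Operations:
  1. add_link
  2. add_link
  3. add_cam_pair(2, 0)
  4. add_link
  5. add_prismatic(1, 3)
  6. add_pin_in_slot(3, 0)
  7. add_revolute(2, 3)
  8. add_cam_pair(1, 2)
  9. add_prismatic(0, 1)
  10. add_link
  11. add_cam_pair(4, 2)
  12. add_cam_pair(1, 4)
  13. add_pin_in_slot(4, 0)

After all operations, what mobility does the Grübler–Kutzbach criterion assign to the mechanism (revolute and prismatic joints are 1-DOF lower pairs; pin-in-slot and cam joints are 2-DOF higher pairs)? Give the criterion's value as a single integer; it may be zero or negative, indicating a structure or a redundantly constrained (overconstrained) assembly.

L=1 J1=0 J2=0
add link → L=2 J1=0 J2=0
add link → L=3 J1=0 J2=0
C@2,0 dof=2 J2 → L=3 J1=0 J2=1
add link → L=4 J1=0 J2=1
P@1,3 dof=1 J1 → L=4 J1=1 J2=1
PS@3,0 dof=2 J2 → L=4 J1=1 J2=2
R@2,3 dof=1 J1 → L=4 J1=2 J2=2
C@1,2 dof=2 J2 → L=4 J1=2 J2=3
P@0,1 dof=1 J1 → L=4 J1=3 J2=3
add link → L=5 J1=3 J2=3
C@4,2 dof=2 J2 → L=5 J1=3 J2=4
C@1,4 dof=2 J2 → L=5 J1=3 J2=5
PS@4,0 dof=2 J2 → L=5 J1=3 J2=6
M=3(L−1)−2J1−J2=3·4−2·3−6=0

M = 0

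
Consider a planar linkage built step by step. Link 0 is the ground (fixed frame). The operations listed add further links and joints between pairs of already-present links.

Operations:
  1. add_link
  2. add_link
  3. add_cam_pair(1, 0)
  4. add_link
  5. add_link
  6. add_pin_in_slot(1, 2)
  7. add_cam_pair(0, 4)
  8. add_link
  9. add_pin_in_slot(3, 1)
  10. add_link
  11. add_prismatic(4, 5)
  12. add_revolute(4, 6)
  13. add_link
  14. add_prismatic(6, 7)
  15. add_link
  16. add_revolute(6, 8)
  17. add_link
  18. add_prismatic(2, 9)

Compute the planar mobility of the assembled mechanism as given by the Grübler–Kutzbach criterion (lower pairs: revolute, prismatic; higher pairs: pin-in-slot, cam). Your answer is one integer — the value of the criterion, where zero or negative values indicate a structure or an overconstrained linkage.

ground; <1,0,0>
#1 <2,0,0>
#2 <3,0,0>
C:1↔0 J2 <3,0,1>
#3 <4,0,1>
#4 <5,0,1>
PS:1↔2 J2 <5,0,2>
C:0↔4 J2 <5,0,3>
#5 <6,0,3>
PS:3↔1 J2 <6,0,4>
#6 <7,0,4>
P:4↔5 J1 <7,1,4>
R:4↔6 J1 <7,2,4>
#7 <8,2,4>
P:6↔7 J1 <8,3,4>
#8 <9,3,4>
R:6↔8 J1 <9,4,4>
#9 <10,4,4>
P:2↔9 J1 <10,5,4>
3×9 − 2×5 − 1×4 = 13

M = 13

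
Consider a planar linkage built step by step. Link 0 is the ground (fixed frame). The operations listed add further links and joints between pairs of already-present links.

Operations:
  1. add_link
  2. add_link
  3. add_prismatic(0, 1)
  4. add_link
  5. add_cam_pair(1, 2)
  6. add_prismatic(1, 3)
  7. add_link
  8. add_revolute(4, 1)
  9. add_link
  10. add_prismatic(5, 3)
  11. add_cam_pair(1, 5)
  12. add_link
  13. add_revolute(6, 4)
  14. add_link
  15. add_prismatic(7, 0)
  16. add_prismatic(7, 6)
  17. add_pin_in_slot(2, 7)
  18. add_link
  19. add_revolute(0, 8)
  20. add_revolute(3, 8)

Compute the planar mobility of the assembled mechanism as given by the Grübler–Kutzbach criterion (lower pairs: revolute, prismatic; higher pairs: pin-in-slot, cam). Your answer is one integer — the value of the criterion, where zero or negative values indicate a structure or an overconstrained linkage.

M = 3

[1;0;0] (link 0 is ground)
L+ [2;0;0]
L+ [3;0;0]
P(0,1)∈J1 [3;1;0]
L+ [4;1;0]
C(1,2)∈J2 [4;1;1]
P(1,3)∈J1 [4;2;1]
L+ [5;2;1]
R(4,1)∈J1 [5;3;1]
L+ [6;3;1]
P(5,3)∈J1 [6;4;1]
C(1,5)∈J2 [6;4;2]
L+ [7;4;2]
R(6,4)∈J1 [7;5;2]
L+ [8;5;2]
P(7,0)∈J1 [8;6;2]
P(7,6)∈J1 [8;7;2]
PS(2,7)∈J2 [8;7;3]
L+ [9;7;3]
R(0,8)∈J1 [9;8;3]
R(3,8)∈J1 [9;9;3]
mobility = 24 − 18 − 3 = 3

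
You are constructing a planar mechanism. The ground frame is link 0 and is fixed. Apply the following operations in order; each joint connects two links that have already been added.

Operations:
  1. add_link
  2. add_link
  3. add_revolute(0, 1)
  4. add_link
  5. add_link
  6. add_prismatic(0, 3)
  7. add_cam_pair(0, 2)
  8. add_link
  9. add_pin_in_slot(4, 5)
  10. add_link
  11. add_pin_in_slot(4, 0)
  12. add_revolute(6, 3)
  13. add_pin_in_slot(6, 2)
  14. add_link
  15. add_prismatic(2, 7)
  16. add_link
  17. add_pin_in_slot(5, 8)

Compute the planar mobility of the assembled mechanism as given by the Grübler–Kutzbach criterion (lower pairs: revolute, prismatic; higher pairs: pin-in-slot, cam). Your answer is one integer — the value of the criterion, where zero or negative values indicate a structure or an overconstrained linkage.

M = 11

link 0 = ground. State L|J1|J2 = 1|0|0
+link1  2|0|0
+link2  3|0|0
R(0,1) f=1→J1  3|1|0
+link3  4|1|0
+link4  5|1|0
P(0,3) f=1→J1  5|2|0
C(0,2) f=2→J2  5|2|1
+link5  6|2|1
PS(4,5) f=2→J2  6|2|2
+link6  7|2|2
PS(4,0) f=2→J2  7|2|3
R(6,3) f=1→J1  7|3|3
PS(6,2) f=2→J2  7|3|4
+link7  8|3|4
P(2,7) f=1→J1  8|4|4
+link8  9|4|4
PS(5,8) f=2→J2  9|4|5
M = 3(9−1)−2·4−5 = 24−8−5 = 11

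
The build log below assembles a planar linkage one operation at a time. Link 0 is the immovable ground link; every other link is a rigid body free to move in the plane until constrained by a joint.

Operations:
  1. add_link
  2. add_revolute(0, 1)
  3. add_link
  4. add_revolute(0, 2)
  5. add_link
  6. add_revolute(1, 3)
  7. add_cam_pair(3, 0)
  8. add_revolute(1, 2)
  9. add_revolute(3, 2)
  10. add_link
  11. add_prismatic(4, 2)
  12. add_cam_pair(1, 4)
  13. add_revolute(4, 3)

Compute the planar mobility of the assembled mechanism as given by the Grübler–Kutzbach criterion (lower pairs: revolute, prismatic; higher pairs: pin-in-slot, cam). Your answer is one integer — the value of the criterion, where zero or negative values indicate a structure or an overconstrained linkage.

link 0 = ground. State L|J1|J2 = 1|0|0
+link1  2|0|0
R(0,1) f=1→J1  2|1|0
+link2  3|1|0
R(0,2) f=1→J1  3|2|0
+link3  4|2|0
R(1,3) f=1→J1  4|3|0
C(3,0) f=2→J2  4|3|1
R(1,2) f=1→J1  4|4|1
R(3,2) f=1→J1  4|5|1
+link4  5|5|1
P(4,2) f=1→J1  5|6|1
C(1,4) f=2→J2  5|6|2
R(4,3) f=1→J1  5|7|2
M = 3(5−1)−2·7−2 = 12−14−2 = -4

M = -4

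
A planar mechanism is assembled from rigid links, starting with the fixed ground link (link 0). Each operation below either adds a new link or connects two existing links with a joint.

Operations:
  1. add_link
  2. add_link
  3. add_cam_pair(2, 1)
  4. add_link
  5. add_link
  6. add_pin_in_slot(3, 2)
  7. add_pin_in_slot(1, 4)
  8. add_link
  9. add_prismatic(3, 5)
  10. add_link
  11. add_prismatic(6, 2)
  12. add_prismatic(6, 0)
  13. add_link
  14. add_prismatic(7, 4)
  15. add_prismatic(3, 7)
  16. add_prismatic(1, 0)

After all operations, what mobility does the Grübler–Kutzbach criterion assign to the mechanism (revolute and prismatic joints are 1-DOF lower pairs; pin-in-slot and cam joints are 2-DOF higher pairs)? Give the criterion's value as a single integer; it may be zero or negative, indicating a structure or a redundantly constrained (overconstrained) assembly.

(L,J1,J2)=(1,0,0); link0 fixed
link1: (2,0,0)
link2: (3,0,0)
C 2-1 [J2]: (3,0,1)
link3: (4,0,1)
link4: (5,0,1)
PS 3-2 [J2]: (5,0,2)
PS 1-4 [J2]: (5,0,3)
link5: (6,0,3)
P 3-5 [J1]: (6,1,3)
link6: (7,1,3)
P 6-2 [J1]: (7,2,3)
P 6-0 [J1]: (7,3,3)
link7: (8,3,3)
P 7-4 [J1]: (8,4,3)
P 3-7 [J1]: (8,5,3)
P 1-0 [J1]: (8,6,3)
Grübler: 3·7 − 2·6 − 3 = 6

M = 6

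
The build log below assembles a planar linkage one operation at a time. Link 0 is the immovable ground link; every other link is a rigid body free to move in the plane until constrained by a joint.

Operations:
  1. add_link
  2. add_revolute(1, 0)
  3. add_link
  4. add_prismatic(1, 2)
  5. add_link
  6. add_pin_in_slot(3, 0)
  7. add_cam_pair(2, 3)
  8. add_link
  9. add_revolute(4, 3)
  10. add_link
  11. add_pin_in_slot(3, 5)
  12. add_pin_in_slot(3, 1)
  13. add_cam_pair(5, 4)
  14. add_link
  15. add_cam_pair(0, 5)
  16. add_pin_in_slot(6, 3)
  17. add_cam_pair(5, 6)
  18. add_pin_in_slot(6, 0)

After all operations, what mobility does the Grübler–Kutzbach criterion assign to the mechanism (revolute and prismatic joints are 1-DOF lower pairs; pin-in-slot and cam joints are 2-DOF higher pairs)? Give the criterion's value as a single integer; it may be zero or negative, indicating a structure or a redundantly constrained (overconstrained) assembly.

M = 3

link 0 = ground. State L|J1|J2 = 1|0|0
+link1  2|0|0
R(1,0) f=1→J1  2|1|0
+link2  3|1|0
P(1,2) f=1→J1  3|2|0
+link3  4|2|0
PS(3,0) f=2→J2  4|2|1
C(2,3) f=2→J2  4|2|2
+link4  5|2|2
R(4,3) f=1→J1  5|3|2
+link5  6|3|2
PS(3,5) f=2→J2  6|3|3
PS(3,1) f=2→J2  6|3|4
C(5,4) f=2→J2  6|3|5
+link6  7|3|5
C(0,5) f=2→J2  7|3|6
PS(6,3) f=2→J2  7|3|7
C(5,6) f=2→J2  7|3|8
PS(6,0) f=2→J2  7|3|9
M = 3(7−1)−2·3−9 = 18−6−9 = 3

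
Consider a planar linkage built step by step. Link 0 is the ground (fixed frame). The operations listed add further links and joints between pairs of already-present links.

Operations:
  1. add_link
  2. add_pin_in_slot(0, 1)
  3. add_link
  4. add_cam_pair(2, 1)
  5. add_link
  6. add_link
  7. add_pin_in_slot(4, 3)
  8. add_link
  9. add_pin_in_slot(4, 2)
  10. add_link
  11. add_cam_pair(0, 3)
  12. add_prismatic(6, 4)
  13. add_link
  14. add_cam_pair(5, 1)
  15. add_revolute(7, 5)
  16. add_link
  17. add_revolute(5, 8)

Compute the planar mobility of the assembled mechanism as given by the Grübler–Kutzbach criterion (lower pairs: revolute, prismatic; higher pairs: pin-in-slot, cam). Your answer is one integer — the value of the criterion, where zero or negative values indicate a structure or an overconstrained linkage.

M = 12

link 0 = ground. State L|J1|J2 = 1|0|0
+link1  2|0|0
PS(0,1) f=2→J2  2|0|1
+link2  3|0|1
C(2,1) f=2→J2  3|0|2
+link3  4|0|2
+link4  5|0|2
PS(4,3) f=2→J2  5|0|3
+link5  6|0|3
PS(4,2) f=2→J2  6|0|4
+link6  7|0|4
C(0,3) f=2→J2  7|0|5
P(6,4) f=1→J1  7|1|5
+link7  8|1|5
C(5,1) f=2→J2  8|1|6
R(7,5) f=1→J1  8|2|6
+link8  9|2|6
R(5,8) f=1→J1  9|3|6
M = 3(9−1)−2·3−6 = 24−6−6 = 12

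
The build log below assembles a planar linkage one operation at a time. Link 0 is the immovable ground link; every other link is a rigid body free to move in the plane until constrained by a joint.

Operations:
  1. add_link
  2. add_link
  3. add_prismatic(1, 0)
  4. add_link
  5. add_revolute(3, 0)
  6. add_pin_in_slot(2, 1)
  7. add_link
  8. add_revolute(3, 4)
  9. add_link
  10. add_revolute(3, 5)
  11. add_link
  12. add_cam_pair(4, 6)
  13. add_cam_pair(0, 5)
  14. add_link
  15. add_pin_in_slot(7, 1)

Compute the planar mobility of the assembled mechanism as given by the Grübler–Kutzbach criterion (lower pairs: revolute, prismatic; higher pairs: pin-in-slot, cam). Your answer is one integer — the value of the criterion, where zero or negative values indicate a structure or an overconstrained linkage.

[1;0;0] (link 0 is ground)
L+ [2;0;0]
L+ [3;0;0]
P(1,0)∈J1 [3;1;0]
L+ [4;1;0]
R(3,0)∈J1 [4;2;0]
PS(2,1)∈J2 [4;2;1]
L+ [5;2;1]
R(3,4)∈J1 [5;3;1]
L+ [6;3;1]
R(3,5)∈J1 [6;4;1]
L+ [7;4;1]
C(4,6)∈J2 [7;4;2]
C(0,5)∈J2 [7;4;3]
L+ [8;4;3]
PS(7,1)∈J2 [8;4;4]
mobility = 21 − 8 − 4 = 9

M = 9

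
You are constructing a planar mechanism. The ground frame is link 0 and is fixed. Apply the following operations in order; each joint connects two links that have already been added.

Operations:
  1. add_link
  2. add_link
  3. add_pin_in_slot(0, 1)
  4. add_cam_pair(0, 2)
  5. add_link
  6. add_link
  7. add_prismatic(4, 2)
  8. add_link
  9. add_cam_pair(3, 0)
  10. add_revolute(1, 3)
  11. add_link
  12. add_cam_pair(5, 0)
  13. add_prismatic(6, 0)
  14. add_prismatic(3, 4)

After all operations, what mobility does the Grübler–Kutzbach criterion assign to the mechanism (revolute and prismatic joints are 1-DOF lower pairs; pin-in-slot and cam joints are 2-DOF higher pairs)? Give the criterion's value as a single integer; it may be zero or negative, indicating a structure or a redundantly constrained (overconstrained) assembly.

[1;0;0] (link 0 is ground)
L+ [2;0;0]
L+ [3;0;0]
PS(0,1)∈J2 [3;0;1]
C(0,2)∈J2 [3;0;2]
L+ [4;0;2]
L+ [5;0;2]
P(4,2)∈J1 [5;1;2]
L+ [6;1;2]
C(3,0)∈J2 [6;1;3]
R(1,3)∈J1 [6;2;3]
L+ [7;2;3]
C(5,0)∈J2 [7;2;4]
P(6,0)∈J1 [7;3;4]
P(3,4)∈J1 [7;4;4]
mobility = 18 − 8 − 4 = 6

M = 6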